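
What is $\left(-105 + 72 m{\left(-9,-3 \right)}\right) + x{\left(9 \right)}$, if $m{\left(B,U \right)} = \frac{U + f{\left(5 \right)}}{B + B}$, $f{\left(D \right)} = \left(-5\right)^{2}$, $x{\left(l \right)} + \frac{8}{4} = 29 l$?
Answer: $66$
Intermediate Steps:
$x{\left(l \right)} = -2 + 29 l$
$f{\left(D \right)} = 25$
$m{\left(B,U \right)} = \frac{25 + U}{2 B}$ ($m{\left(B,U \right)} = \frac{U + 25}{B + B} = \frac{25 + U}{2 B}$)
$\left(-105 + 72 m{\left(-9,-3 \right)}\right) + x{\left(9 \right)} = \left(-105 + 72 \frac{25 - 3}{2 \left(-9\right)}\right) + \left(-2 + 29 \cdot 9\right) = \left(-105 + 72 \cdot \frac{1}{2} \left(- \frac{1}{9}\right) 22\right) + \left(-2 + 261\right) = \left(-105 + 72 \left(- \frac{11}{9}\right)\right) + 259 = \left(-105 - 88\right) + 259 = -193 + 259 = 66$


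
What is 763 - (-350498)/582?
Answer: 397282/291 ≈ 1365.2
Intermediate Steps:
763 - (-350498)/582 = 763 - 346*(-1013/582) = 763 + 175249/291 = 397282/291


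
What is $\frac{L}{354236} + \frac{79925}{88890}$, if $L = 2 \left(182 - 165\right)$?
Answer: $\frac{707883364}{787200951} \approx 0.89924$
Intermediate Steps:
$L = 34$ ($L = 2 \cdot 17 = 34$)
$\frac{L}{354236} + \frac{79925}{88890} = \frac{34}{354236} + \frac{79925}{88890} = 34 \cdot \frac{1}{354236} + 79925 \cdot \frac{1}{88890} = \frac{17}{177118} + \frac{15985}{17778} = \frac{707883364}{787200951}$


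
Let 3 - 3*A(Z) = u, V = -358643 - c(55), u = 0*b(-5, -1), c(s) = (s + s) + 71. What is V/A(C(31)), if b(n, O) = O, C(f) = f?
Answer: -358824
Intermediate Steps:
c(s) = 71 + 2*s (c(s) = 2*s + 71 = 71 + 2*s)
u = 0 (u = 0*(-1) = 0)
V = -358824 (V = -358643 - (71 + 2*55) = -358643 - (71 + 110) = -358643 - 1*181 = -358643 - 181 = -358824)
A(Z) = 1 (A(Z) = 1 - 1/3*0 = 1 + 0 = 1)
V/A(C(31)) = -358824/1 = -358824*1 = -358824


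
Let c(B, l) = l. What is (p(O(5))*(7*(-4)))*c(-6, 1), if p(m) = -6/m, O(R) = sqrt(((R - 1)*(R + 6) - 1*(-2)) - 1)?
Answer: 56*sqrt(5)/5 ≈ 25.044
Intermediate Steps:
O(R) = sqrt(1 + (-1 + R)*(6 + R)) (O(R) = sqrt(((-1 + R)*(6 + R) + 2) - 1) = sqrt((2 + (-1 + R)*(6 + R)) - 1) = sqrt(1 + (-1 + R)*(6 + R)))
(p(O(5))*(7*(-4)))*c(-6, 1) = ((-6/sqrt(-5 + 5**2 + 5*5))*(7*(-4)))*1 = (-6/sqrt(-5 + 25 + 25)*(-28))*1 = (-6*sqrt(5)/15*(-28))*1 = (-2*sqrt(5)/5*(-28))*1 = (56*sqrt(5)/5)*1 = 56*sqrt(5)/5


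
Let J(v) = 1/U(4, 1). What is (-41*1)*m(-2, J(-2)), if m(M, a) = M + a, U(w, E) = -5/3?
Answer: 533/5 ≈ 106.60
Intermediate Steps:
U(w, E) = -5/3 (U(w, E) = -5*1/3 = -5/3)
J(v) = -3/5 (J(v) = 1/(-5/3) = -3/5)
(-41*1)*m(-2, J(-2)) = (-41*1)*(-2 - 3/5) = -41*(-13/5) = 533/5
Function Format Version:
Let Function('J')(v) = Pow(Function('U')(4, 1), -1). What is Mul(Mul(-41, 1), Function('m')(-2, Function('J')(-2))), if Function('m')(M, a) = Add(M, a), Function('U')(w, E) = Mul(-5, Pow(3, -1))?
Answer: Rational(533, 5) ≈ 106.60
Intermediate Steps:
Function('U')(w, E) = Rational(-5, 3) (Function('U')(w, E) = Mul(-5, Rational(1, 3)) = Rational(-5, 3))
Function('J')(v) = Rational(-3, 5) (Function('J')(v) = Pow(Rational(-5, 3), -1) = Rational(-3, 5))
Mul(Mul(-41, 1), Function('m')(-2, Function('J')(-2))) = Mul(Mul(-41, 1), Add(-2, Rational(-3, 5))) = Mul(-41, Rational(-13, 5)) = Rational(533, 5)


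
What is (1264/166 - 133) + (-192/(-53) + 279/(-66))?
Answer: -12193077/96778 ≈ -125.99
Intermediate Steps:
(1264/166 - 133) + (-192/(-53) + 279/(-66)) = (1264*(1/166) - 133) + (-192*(-1/53) + 279*(-1/66)) = (632/83 - 133) + (192/53 - 93/22) = -10407/83 - 705/1166 = -12193077/96778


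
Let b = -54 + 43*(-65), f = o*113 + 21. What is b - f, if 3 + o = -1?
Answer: -2418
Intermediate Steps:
o = -4 (o = -3 - 1 = -4)
f = -431 (f = -4*113 + 21 = -452 + 21 = -431)
b = -2849 (b = -54 - 2795 = -2849)
b - f = -2849 - 1*(-431) = -2849 + 431 = -2418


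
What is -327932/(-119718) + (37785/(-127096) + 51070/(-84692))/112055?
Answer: 135458163640483745/49451800986180504 ≈ 2.7392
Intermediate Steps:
-327932/(-119718) + (37785/(-127096) + 51070/(-84692))/112055 = -327932*(-1/119718) + (37785*(-1/127096) + 51070*(-1/84692))*(1/112055) = 163966/59859 + (-37785/127096 - 25535/42346)*(1/112055) = 163966/59859 - 2422719985/2691003608*1/112055 = 163966/59859 - 6637589/826138107656 = 135458163640483745/49451800986180504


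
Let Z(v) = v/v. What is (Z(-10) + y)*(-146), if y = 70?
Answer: -10366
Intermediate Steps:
Z(v) = 1
(Z(-10) + y)*(-146) = (1 + 70)*(-146) = 71*(-146) = -10366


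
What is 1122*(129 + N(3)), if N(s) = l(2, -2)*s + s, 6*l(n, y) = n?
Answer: 149226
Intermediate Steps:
l(n, y) = n/6
N(s) = 4*s/3 (N(s) = ((⅙)*2)*s + s = s/3 + s = 4*s/3)
1122*(129 + N(3)) = 1122*(129 + (4/3)*3) = 1122*(129 + 4) = 1122*133 = 149226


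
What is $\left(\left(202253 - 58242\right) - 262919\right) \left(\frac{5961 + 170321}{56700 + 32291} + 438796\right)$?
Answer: $- \frac{4643246948499144}{88991} \approx -5.2177 \cdot 10^{10}$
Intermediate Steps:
$\left(\left(202253 - 58242\right) - 262919\right) \left(\frac{5961 + 170321}{56700 + 32291} + 438796\right) = \left(144011 - 262919\right) \left(\frac{176282}{88991} + 438796\right) = - 118908 \left(176282 \cdot \frac{1}{88991} + 438796\right) = - 118908 \left(\frac{176282}{88991} + 438796\right) = \left(-118908\right) \frac{39049071118}{88991} = - \frac{4643246948499144}{88991}$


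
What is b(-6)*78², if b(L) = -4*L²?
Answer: -876096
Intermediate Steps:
b(-6)*78² = -4*(-6)²*78² = -4*36*6084 = -144*6084 = -876096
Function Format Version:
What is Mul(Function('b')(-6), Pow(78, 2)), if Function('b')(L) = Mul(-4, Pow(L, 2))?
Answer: -876096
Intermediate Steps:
Mul(Function('b')(-6), Pow(78, 2)) = Mul(Mul(-4, Pow(-6, 2)), Pow(78, 2)) = Mul(Mul(-4, 36), 6084) = Mul(-144, 6084) = -876096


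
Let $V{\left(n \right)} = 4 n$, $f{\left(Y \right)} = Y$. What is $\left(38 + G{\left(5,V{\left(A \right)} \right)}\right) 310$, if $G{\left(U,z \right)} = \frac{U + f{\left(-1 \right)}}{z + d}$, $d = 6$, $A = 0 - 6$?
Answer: $\frac{105400}{9} \approx 11711.0$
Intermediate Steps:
$A = -6$ ($A = 0 - 6 = -6$)
$G{\left(U,z \right)} = \frac{-1 + U}{6 + z}$ ($G{\left(U,z \right)} = \frac{U - 1}{z + 6} = \frac{-1 + U}{6 + z}$)
$\left(38 + G{\left(5,V{\left(A \right)} \right)}\right) 310 = \left(38 + \frac{-1 + 5}{6 + 4 \left(-6\right)}\right) 310 = \left(38 + \frac{1}{6 - 24} \cdot 4\right) 310 = \left(38 + \frac{1}{-18} \cdot 4\right) 310 = \left(38 - \frac{2}{9}\right) 310 = \frac{340}{9} \cdot 310 = \frac{105400}{9}$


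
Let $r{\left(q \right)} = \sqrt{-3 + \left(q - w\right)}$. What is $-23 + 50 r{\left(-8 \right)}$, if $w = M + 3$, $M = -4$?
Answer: $-23 + 50 i \sqrt{10} \approx -23.0 + 158.11 i$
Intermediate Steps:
$w = -1$ ($w = -4 + 3 = -1$)
$r{\left(q \right)} = \sqrt{-2 + q}$ ($r{\left(q \right)} = \sqrt{-3 + \left(q - -1\right)} = \sqrt{-3 + \left(q + 1\right)} = \sqrt{-3 + \left(1 + q\right)} = \sqrt{-2 + q}$)
$-23 + 50 r{\left(-8 \right)} = -23 + 50 \sqrt{-2 - 8} = -23 + 50 \sqrt{-10} = -23 + 50 i \sqrt{10}$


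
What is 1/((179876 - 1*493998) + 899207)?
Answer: 1/585085 ≈ 1.7092e-6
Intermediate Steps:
1/((179876 - 1*493998) + 899207) = 1/((179876 - 493998) + 899207) = 1/(-314122 + 899207) = 1/585085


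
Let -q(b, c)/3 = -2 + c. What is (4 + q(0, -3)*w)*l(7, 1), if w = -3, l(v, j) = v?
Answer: -287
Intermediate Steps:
q(b, c) = 6 - 3*c (q(b, c) = -3*(-2 + c) = 6 - 3*c)
(4 + q(0, -3)*w)*l(7, 1) = (4 + (6 - 3*(-3))*(-3))*7 = (4 + (6 + 9)*(-3))*7 = (4 + 15*(-3))*7 = (4 - 45)*7 = -41*7 = -287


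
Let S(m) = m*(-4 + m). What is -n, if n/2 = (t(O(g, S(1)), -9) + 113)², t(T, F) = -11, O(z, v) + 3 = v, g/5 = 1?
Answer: -20808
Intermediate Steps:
g = 5 (g = 5*1 = 5)
O(z, v) = -3 + v
n = 20808 (n = 2*(-11 + 113)² = 2*102² = 2*10404 = 20808)
-n = -1*20808 = -20808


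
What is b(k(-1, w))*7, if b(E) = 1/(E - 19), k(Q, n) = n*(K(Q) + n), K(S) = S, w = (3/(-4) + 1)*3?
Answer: -112/307 ≈ -0.36482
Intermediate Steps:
w = ¾ (w = (3*(-¼) + 1)*3 = (-¾ + 1)*3 = (¼)*3 = ¾ ≈ 0.75000)
k(Q, n) = n*(Q + n)
b(E) = 1/(-19 + E)
b(k(-1, w))*7 = 7/(-19 + 3*(-1 + ¾)/4) = 7/(-19 + (¾)*(-¼)) = 7/(-19 - 3/16) = 7/(-307/16) = -16/307*7 = -112/307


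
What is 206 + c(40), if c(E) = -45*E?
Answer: -1594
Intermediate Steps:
206 + c(40) = 206 - 45*40 = 206 - 1800 = -1594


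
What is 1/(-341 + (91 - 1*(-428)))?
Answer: 1/178 ≈ 0.0056180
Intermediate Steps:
1/(-341 + (91 - 1*(-428))) = 1/(-341 + (91 + 428)) = 1/(-341 + 519) = 1/178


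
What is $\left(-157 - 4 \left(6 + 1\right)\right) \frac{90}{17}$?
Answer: $- \frac{16650}{17} \approx -979.41$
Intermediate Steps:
$\left(-157 - 4 \left(6 + 1\right)\right) \frac{90}{17} = \left(-157 - 28\right) 90 \cdot \frac{1}{17} = \left(-157 - 28\right) \frac{90}{17} = \left(-185\right) \frac{90}{17} = - \frac{16650}{17}$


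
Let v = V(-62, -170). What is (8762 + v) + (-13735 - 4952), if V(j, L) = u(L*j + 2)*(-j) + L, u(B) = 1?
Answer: -10033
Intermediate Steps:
V(j, L) = L - j (V(j, L) = 1*(-j) + L = -j + L = L - j)
v = -108 (v = -170 - 1*(-62) = -170 + 62 = -108)
(8762 + v) + (-13735 - 4952) = (8762 - 108) + (-13735 - 4952) = 8654 - 18687 = -10033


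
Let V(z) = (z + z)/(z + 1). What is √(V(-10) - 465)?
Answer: 7*I*√85/3 ≈ 21.512*I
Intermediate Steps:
V(z) = 2*z/(1 + z) (V(z) = (2*z)/(1 + z) = 2*z/(1 + z))
√(V(-10) - 465) = √(2*(-10)/(1 - 10) - 465) = √(2*(-10)/(-9) - 465) = √(2*(-10)*(-⅑) - 465) = √(20/9 - 465) = √(-4165/9) = 7*I*√85/3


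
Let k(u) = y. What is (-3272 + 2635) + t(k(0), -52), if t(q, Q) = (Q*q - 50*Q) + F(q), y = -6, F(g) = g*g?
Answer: 2311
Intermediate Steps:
F(g) = g**2
k(u) = -6
t(q, Q) = q**2 - 50*Q + Q*q (t(q, Q) = (Q*q - 50*Q) + q**2 = (-50*Q + Q*q) + q**2 = q**2 - 50*Q + Q*q)
(-3272 + 2635) + t(k(0), -52) = (-3272 + 2635) + ((-6)**2 - 50*(-52) - 52*(-6)) = -637 + (36 + 2600 + 312) = -637 + 2948 = 2311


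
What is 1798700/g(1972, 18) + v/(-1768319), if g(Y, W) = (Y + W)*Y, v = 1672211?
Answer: -169077439889/346968944266 ≈ -0.48730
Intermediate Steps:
g(Y, W) = Y*(W + Y) (g(Y, W) = (W + Y)*Y = Y*(W + Y))
1798700/g(1972, 18) + v/(-1768319) = 1798700/((1972*(18 + 1972))) + 1672211/(-1768319) = 1798700/((1972*1990)) + 1672211*(-1/1768319) = 1798700/3924280 - 1672211/1768319 = 1798700*(1/3924280) - 1672211/1768319 = 89935/196214 - 1672211/1768319 = -169077439889/346968944266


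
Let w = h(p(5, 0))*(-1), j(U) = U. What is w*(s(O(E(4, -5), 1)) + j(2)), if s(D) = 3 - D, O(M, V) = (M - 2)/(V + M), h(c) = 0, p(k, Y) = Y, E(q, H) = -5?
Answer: 0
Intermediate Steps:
O(M, V) = (-2 + M)/(M + V)
w = 0 (w = 0*(-1) = 0)
w*(s(O(E(4, -5), 1)) + j(2)) = 0*((3 - (-2 - 5)/(-5 + 1)) + 2) = 0*((3 - (-7)/(-4)) + 2) = 0*((3 - (-1)*(-7)/4) + 2) = 0*((3 - 1*7/4) + 2) = 0*((3 - 7/4) + 2) = 0*(5/4 + 2) = 0*(13/4) = 0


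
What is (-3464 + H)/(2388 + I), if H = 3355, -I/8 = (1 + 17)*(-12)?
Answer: -109/4116 ≈ -0.026482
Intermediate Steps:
I = 1728 (I = -8*(1 + 17)*(-12) = -144*(-12) = -8*(-216) = 1728)
(-3464 + H)/(2388 + I) = (-3464 + 3355)/(2388 + 1728) = -109/4116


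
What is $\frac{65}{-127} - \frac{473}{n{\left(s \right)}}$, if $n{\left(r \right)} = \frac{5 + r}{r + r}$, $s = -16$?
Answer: $- \frac{174817}{127} \approx -1376.5$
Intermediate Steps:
$n{\left(r \right)} = \frac{5 + r}{2 r}$
$\frac{65}{-127} - \frac{473}{n{\left(s \right)}} = \frac{65}{-127} - \frac{473}{\frac{1}{2} \frac{1}{-16} \left(5 - 16\right)} = 65 \left(- \frac{1}{127}\right) - \frac{473}{\frac{1}{2} \left(- \frac{1}{16}\right) \left(-11\right)} = - \frac{65}{127} - \frac{473}{\frac{11}{32}} = - \frac{65}{127} - 1376 = - \frac{174817}{127}$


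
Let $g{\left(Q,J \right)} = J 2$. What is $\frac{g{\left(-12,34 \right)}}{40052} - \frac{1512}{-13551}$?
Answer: $\frac{301373}{2660513} \approx 0.11328$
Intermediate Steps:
$g{\left(Q,J \right)} = 2 J$
$\frac{g{\left(-12,34 \right)}}{40052} - \frac{1512}{-13551} = \frac{2 \cdot 34}{40052} - \frac{1512}{-13551} = 68 \cdot \frac{1}{40052} - - \frac{504}{4517} = \frac{1}{589} + \frac{504}{4517} = \frac{301373}{2660513}$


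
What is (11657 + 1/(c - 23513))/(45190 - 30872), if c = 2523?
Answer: 244680429/300534820 ≈ 0.81415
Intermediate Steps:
(11657 + 1/(c - 23513))/(45190 - 30872) = (11657 + 1/(2523 - 23513))/(45190 - 30872) = (11657 + 1/(-20990))/14318 = (11657 - 1/20990)*(1/14318) = (244680429/20990)*(1/14318) = 244680429/300534820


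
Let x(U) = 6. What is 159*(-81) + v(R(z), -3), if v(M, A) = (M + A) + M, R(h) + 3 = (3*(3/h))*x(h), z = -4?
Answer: -12915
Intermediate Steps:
R(h) = -3 + 54/h (R(h) = -3 + (3*(3/h))*6 = -3 + (9/h)*6 = -3 + 54/h)
v(M, A) = A + 2*M (v(M, A) = (A + M) + M = A + 2*M)
159*(-81) + v(R(z), -3) = 159*(-81) + (-3 + 2*(-3 + 54/(-4))) = -12879 + (-3 + 2*(-3 + 54*(-1/4))) = -12879 + (-3 + 2*(-3 - 27/2)) = -12879 + (-3 + 2*(-33/2)) = -12879 + (-3 - 33) = -12879 - 36 = -12915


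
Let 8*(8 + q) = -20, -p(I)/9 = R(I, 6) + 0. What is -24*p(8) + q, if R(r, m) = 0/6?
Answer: -21/2 ≈ -10.500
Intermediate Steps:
R(r, m) = 0 (R(r, m) = 0*(1/6) = 0)
p(I) = 0 (p(I) = -9*(0 + 0) = -9*0 = 0)
q = -21/2 (q = -8 + (1/8)*(-20) = -8 - 5/2 = -21/2 ≈ -10.500)
-24*p(8) + q = -24*0 - 21/2 = 0 - 21/2 = -21/2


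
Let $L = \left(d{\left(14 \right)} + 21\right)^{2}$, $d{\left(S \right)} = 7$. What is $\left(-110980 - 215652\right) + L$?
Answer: $-325848$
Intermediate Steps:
$L = 784$ ($L = \left(7 + 21\right)^{2} = 28^{2} = 784$)
$\left(-110980 - 215652\right) + L = \left(-110980 - 215652\right) + 784 = -326632 + 784 = -325848$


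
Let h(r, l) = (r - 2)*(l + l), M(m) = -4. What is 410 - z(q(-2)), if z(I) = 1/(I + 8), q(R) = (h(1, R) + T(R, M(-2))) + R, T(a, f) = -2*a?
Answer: 5739/14 ≈ 409.93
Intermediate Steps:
h(r, l) = 2*l*(-2 + r) (h(r, l) = (-2 + r)*(2*l) = 2*l*(-2 + r))
q(R) = -3*R (q(R) = (2*R*(-2 + 1) - 2*R) + R = (2*R*(-1) - 2*R) + R = (-2*R - 2*R) + R = -4*R + R = -3*R)
z(I) = 1/(8 + I)
410 - z(q(-2)) = 410 - 1/(8 - 3*(-2)) = 410 - 1/(8 + 6) = 410 - 1/14 = 5739/14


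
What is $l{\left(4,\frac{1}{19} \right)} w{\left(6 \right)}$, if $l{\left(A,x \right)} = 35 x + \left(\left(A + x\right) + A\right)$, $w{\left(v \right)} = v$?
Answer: $\frac{1128}{19} \approx 59.368$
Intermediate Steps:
$l{\left(A,x \right)} = 2 A + 36 x$ ($l{\left(A,x \right)} = 35 x + \left(x + 2 A\right) = 2 A + 36 x$)
$l{\left(4,\frac{1}{19} \right)} w{\left(6 \right)} = \left(2 \cdot 4 + \frac{36}{19}\right) 6 = \left(8 + 36 \cdot \frac{1}{19}\right) 6 = \left(8 + \frac{36}{19}\right) 6 = \frac{188}{19} \cdot 6 = \frac{1128}{19}$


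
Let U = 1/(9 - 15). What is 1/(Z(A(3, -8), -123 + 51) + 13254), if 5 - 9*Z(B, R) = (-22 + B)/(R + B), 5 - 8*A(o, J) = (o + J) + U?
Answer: 6111/80998390 ≈ 7.5446e-5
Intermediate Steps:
U = -1/6 (U = 1/(-6) = -1/6 ≈ -0.16667)
A(o, J) = 31/48 - J/8 - o/8 (A(o, J) = 5/8 - ((o + J) - 1/6)/8 = 5/8 - ((J + o) - 1/6)/8 = 5/8 - (-1/6 + J + o)/8 = 5/8 + (1/48 - J/8 - o/8) = 31/48 - J/8 - o/8)
Z(B, R) = 5/9 - (-22 + B)/(9*(B + R)) (Z(B, R) = 5/9 - (-22 + B)/(9*(R + B)) = 5/9 - (-22 + B)/(9*(B + R)))
1/(Z(A(3, -8), -123 + 51) + 13254) = 1/((22 + 4*(31/48 - 1/8*(-8) - 1/8*3) + 5*(-123 + 51))/(9*((31/48 - 1/8*(-8) - 1/8*3) + (-123 + 51))) + 13254) = 1/((22 + 4*(31/48 + 1 - 3/8) + 5*(-72))/(9*((31/48 + 1 - 3/8) - 72)) + 13254) = 1/((22 + 4*(61/48) - 360)/(9*(61/48 - 72)) + 13254) = 1/((22 + 61/12 - 360)/(9*(-3395/48)) + 13254) = 1/((1/9)*(-48/3395)*(-3995/12) + 13254) = 1/(3196/6111 + 13254) = 1/(80998390/6111) = 6111/80998390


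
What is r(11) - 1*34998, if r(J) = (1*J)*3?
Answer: -34965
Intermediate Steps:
r(J) = 3*J (r(J) = J*3 = 3*J)
r(11) - 1*34998 = 3*11 - 1*34998 = 33 - 34998 = -34965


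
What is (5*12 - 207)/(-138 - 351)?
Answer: 49/163 ≈ 0.30061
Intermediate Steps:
(5*12 - 207)/(-138 - 351) = (60 - 207)/(-489) = -147*(-1/489) = 49/163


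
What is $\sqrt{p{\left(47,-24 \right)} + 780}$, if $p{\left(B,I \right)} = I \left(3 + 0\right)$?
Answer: $2 \sqrt{177} \approx 26.608$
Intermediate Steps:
$p{\left(B,I \right)} = 3 I$ ($p{\left(B,I \right)} = I 3 = 3 I$)
$\sqrt{p{\left(47,-24 \right)} + 780} = \sqrt{3 \left(-24\right) + 780} = \sqrt{-72 + 780} = \sqrt{708} = 2 \sqrt{177}$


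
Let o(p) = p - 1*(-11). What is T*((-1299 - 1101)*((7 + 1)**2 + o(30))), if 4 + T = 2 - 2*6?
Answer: 3528000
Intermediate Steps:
o(p) = 11 + p (o(p) = p + 11 = 11 + p)
T = -14 (T = -4 + (2 - 2*6) = -4 + (2 - 12) = -4 - 10 = -14)
T*((-1299 - 1101)*((7 + 1)**2 + o(30))) = -14*(-1299 - 1101)*((7 + 1)**2 + (11 + 30)) = -(-33600)*(8**2 + 41) = -(-33600)*(64 + 41) = -(-33600)*105 = -14*(-252000) = 3528000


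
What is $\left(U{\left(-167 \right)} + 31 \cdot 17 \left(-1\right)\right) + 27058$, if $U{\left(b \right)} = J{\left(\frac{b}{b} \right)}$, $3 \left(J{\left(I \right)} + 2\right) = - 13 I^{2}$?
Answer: $\frac{79574}{3} \approx 26525.0$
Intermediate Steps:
$J{\left(I \right)} = -2 - \frac{13 I^{2}}{3}$ ($J{\left(I \right)} = -2 + \frac{\left(-13\right) I^{2}}{3} = -2 - \frac{13 I^{2}}{3}$)
$U{\left(b \right)} = - \frac{19}{3}$ ($U{\left(b \right)} = -2 - \frac{13 \left(\frac{b}{b}\right)^{2}}{3} = -2 - \frac{13 \cdot 1^{2}}{3} = -2 - \frac{13}{3} = - \frac{19}{3}$)
$\left(U{\left(-167 \right)} + 31 \cdot 17 \left(-1\right)\right) + 27058 = \left(- \frac{19}{3} + 31 \cdot 17 \left(-1\right)\right) + 27058 = \left(- \frac{19}{3} + 527 \left(-1\right)\right) + 27058 = \left(- \frac{19}{3} - 527\right) + 27058 = - \frac{1600}{3} + 27058 = \frac{79574}{3}$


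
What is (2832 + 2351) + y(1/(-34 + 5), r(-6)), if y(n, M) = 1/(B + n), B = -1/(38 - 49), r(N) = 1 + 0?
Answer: 93613/18 ≈ 5200.7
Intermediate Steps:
r(N) = 1
B = 1/11 (B = -1/(-11) = -1*(-1/11) = 1/11 ≈ 0.090909)
y(n, M) = 1/(1/11 + n)
(2832 + 2351) + y(1/(-34 + 5), r(-6)) = (2832 + 2351) + 11/(1 + 11/(-34 + 5)) = 5183 + 11/(1 + 11/(-29)) = 5183 + 11/(1 + 11*(-1/29)) = 5183 + 11/(1 - 11/29) = 5183 + 11/(18/29) = 5183 + 11*(29/18) = 5183 + 319/18 = 93613/18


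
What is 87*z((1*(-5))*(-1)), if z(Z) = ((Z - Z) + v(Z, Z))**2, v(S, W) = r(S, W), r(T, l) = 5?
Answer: 2175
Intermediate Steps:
v(S, W) = 5
z(Z) = 25 (z(Z) = ((Z - Z) + 5)**2 = (0 + 5)**2 = 5**2 = 25)
87*z((1*(-5))*(-1)) = 87*25 = 2175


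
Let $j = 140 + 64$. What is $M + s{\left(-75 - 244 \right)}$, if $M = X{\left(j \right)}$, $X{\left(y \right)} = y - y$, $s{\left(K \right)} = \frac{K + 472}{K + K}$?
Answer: $- \frac{153}{638} \approx -0.23981$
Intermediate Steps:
$s{\left(K \right)} = \frac{472 + K}{2 K}$
$j = 204$
$X{\left(y \right)} = 0$
$M = 0$
$M + s{\left(-75 - 244 \right)} = 0 + \frac{472 - 319}{2 \left(-75 - 244\right)} = 0 + \frac{472 - 319}{2 \left(-319\right)} = 0 + \frac{1}{2} \left(- \frac{1}{319}\right) 153 = 0 - \frac{153}{638} = - \frac{153}{638}$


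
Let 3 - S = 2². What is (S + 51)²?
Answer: 2500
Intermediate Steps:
S = -1 (S = 3 - 1*2² = 3 - 1*4 = 3 - 4 = -1)
(S + 51)² = (-1 + 51)² = 50² = 2500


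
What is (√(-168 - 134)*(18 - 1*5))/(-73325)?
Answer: -13*I*√302/73325 ≈ -0.003081*I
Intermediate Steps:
(√(-168 - 134)*(18 - 1*5))/(-73325) = (√(-302)*(18 - 5))*(-1/73325) = ((I*√302)*13)*(-1/73325) = (13*I*√302)*(-1/73325) = -13*I*√302/73325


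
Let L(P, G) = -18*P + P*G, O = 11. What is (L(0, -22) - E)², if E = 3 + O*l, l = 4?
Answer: 2209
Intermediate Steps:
L(P, G) = -18*P + G*P
E = 47 (E = 3 + 11*4 = 3 + 44 = 47)
(L(0, -22) - E)² = (0*(-18 - 22) - 1*47)² = (0*(-40) - 47)² = (0 - 47)² = (-47)² = 2209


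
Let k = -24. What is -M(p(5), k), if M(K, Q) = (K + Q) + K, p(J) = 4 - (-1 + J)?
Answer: 24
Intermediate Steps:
p(J) = 5 - J (p(J) = 4 + (1 - J) = 5 - J)
M(K, Q) = Q + 2*K
-M(p(5), k) = -(-24 + 2*(5 - 1*5)) = -(-24 + 2*(5 - 5)) = -(-24 + 2*0) = -(-24 + 0) = -1*(-24) = 24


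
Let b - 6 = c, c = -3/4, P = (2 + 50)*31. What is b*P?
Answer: 8463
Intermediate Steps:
P = 1612 (P = 52*31 = 1612)
c = -¾ (c = -3*¼ = -¾ ≈ -0.75000)
b = 21/4 (b = 6 - ¾ = 21/4 ≈ 5.2500)
b*P = (21/4)*1612 = 8463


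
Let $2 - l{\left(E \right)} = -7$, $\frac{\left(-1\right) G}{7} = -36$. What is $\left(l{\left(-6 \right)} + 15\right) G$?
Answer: $6048$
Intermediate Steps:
$G = 252$ ($G = \left(-7\right) \left(-36\right) = 252$)
$l{\left(E \right)} = 9$ ($l{\left(E \right)} = 2 - -7 = 2 + 7 = 9$)
$\left(l{\left(-6 \right)} + 15\right) G = \left(9 + 15\right) 252 = 24 \cdot 252 = 6048$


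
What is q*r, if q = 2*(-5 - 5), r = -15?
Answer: 300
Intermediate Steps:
q = -20 (q = 2*(-10) = -20)
q*r = -20*(-15) = 300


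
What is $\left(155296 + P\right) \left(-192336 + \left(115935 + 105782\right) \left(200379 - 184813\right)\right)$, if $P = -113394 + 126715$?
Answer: $581906454265862$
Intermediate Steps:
$P = 13321$
$\left(155296 + P\right) \left(-192336 + \left(115935 + 105782\right) \left(200379 - 184813\right)\right) = \left(155296 + 13321\right) \left(-192336 + \left(115935 + 105782\right) \left(200379 - 184813\right)\right) = 168617 \left(-192336 + 221717 \cdot 15566\right) = 168617 \left(-192336 + 3451246822\right) = 168617 \cdot 3451054486 = 581906454265862$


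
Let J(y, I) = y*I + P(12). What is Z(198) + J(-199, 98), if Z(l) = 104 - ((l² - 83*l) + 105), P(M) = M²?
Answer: -42129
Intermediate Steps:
J(y, I) = 144 + I*y (J(y, I) = y*I + 12² = I*y + 144 = 144 + I*y)
Z(l) = -1 - l² + 83*l (Z(l) = 104 - (105 + l² - 83*l) = 104 + (-105 - l² + 83*l) = -1 - l² + 83*l)
Z(198) + J(-199, 98) = (-1 - 1*198² + 83*198) + (144 + 98*(-199)) = (-1 - 1*39204 + 16434) + (144 - 19502) = (-1 - 39204 + 16434) - 19358 = -22771 - 19358 = -42129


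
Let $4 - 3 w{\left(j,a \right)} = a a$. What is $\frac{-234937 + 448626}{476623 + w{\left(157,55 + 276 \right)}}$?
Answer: $\frac{30527}{62872} \approx 0.48554$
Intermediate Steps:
$w{\left(j,a \right)} = \frac{4}{3} - \frac{a^{2}}{3}$ ($w{\left(j,a \right)} = \frac{4}{3} - \frac{a a}{3} = \frac{4}{3} - \frac{a^{2}}{3}$)
$\frac{-234937 + 448626}{476623 + w{\left(157,55 + 276 \right)}} = \frac{-234937 + 448626}{476623 + \left(\frac{4}{3} - \frac{\left(55 + 276\right)^{2}}{3}\right)} = \frac{213689}{476623 + \left(\frac{4}{3} - \frac{331^{2}}{3}\right)} = \frac{213689}{476623 + \left(\frac{4}{3} - \frac{109561}{3}\right)} = \frac{213689}{476623 - 36519} = \frac{213689}{440104} = 213689 \cdot \frac{1}{440104} = \frac{30527}{62872}$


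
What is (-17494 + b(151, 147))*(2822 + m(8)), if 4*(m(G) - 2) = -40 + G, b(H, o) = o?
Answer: -48849152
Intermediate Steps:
m(G) = -8 + G/4 (m(G) = 2 + (-40 + G)/4 = 2 + (-10 + G/4) = -8 + G/4)
(-17494 + b(151, 147))*(2822 + m(8)) = (-17494 + 147)*(2822 + (-8 + (¼)*8)) = -17347*(2822 + (-8 + 2)) = -17347*(2822 - 6) = -17347*2816 = -48849152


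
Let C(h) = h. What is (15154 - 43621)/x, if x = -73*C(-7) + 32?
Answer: -9489/181 ≈ -52.425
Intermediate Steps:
x = 543 (x = -73*(-7) + 32 = 511 + 32 = 543)
(15154 - 43621)/x = (15154 - 43621)/543 = -28467*1/543 = -9489/181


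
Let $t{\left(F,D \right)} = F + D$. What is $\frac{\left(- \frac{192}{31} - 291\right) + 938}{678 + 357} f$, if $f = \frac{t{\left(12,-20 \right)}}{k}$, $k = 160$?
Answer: $- \frac{3973}{128340} \approx -0.030957$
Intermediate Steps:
$t{\left(F,D \right)} = D + F$
$f = - \frac{1}{20}$ ($f = \frac{-20 + 12}{160} = \left(-8\right) \frac{1}{160} = - \frac{1}{20} \approx -0.05$)
$\frac{\left(- \frac{192}{31} - 291\right) + 938}{678 + 357} f = \frac{\left(- \frac{192}{31} - 291\right) + 938}{678 + 357} \left(- \frac{1}{20}\right) = \frac{\left(\left(-192\right) \frac{1}{31} - 291\right) + 938}{1035} \left(- \frac{1}{20}\right) = \left(\left(- \frac{192}{31} - 291\right) + 938\right) \frac{1}{1035} \left(- \frac{1}{20}\right) = \left(- \frac{9213}{31} + 938\right) \frac{1}{1035} \left(- \frac{1}{20}\right) = \frac{19865}{31} \cdot \frac{1}{1035} \left(- \frac{1}{20}\right) = \frac{3973}{6417} \left(- \frac{1}{20}\right) = - \frac{3973}{128340}$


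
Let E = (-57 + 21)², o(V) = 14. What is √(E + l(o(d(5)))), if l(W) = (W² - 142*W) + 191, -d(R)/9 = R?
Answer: I*√305 ≈ 17.464*I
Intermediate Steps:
d(R) = -9*R
l(W) = 191 + W² - 142*W
E = 1296 (E = (-36)² = 1296)
√(E + l(o(d(5)))) = √(1296 + (191 + 14² - 142*14)) = √(1296 + (191 + 196 - 1988)) = √(1296 - 1601) = √(-305) = I*√305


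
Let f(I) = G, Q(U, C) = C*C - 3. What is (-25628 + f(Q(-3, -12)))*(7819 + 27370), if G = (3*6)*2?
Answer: -900556888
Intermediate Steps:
G = 36 (G = 18*2 = 36)
Q(U, C) = -3 + C**2 (Q(U, C) = C**2 - 3 = -3 + C**2)
f(I) = 36
(-25628 + f(Q(-3, -12)))*(7819 + 27370) = (-25628 + 36)*(7819 + 27370) = -25592*35189 = -900556888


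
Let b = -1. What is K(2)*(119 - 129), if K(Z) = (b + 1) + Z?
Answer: -20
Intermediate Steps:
K(Z) = Z (K(Z) = (-1 + 1) + Z = 0 + Z = Z)
K(2)*(119 - 129) = 2*(119 - 129) = 2*(-10) = -20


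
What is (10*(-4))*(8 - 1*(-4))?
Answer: -480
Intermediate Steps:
(10*(-4))*(8 - 1*(-4)) = -40*(8 + 4) = -40*12 = -480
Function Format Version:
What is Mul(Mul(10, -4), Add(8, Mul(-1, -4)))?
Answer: -480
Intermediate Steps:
Mul(Mul(10, -4), Add(8, Mul(-1, -4))) = Mul(-40, Add(8, 4)) = Mul(-40, 12) = -480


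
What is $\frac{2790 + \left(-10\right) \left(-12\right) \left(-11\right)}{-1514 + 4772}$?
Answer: $\frac{245}{543} \approx 0.4512$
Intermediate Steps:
$\frac{2790 + \left(-10\right) \left(-12\right) \left(-11\right)}{-1514 + 4772} = \frac{2790 + 120 \left(-11\right)}{3258} = \left(2790 - 1320\right) \frac{1}{3258} = 1470 \cdot \frac{1}{3258} = \frac{245}{543}$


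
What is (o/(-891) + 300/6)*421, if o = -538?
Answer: 18982048/891 ≈ 21304.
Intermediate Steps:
(o/(-891) + 300/6)*421 = (-538/(-891) + 300/6)*421 = (-538*(-1/891) + 300*(1/6))*421 = (538/891 + 50)*421 = (45088/891)*421 = 18982048/891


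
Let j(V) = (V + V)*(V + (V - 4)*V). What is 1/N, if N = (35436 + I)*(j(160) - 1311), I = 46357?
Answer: 1/657377620577 ≈ 1.5212e-12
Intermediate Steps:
j(V) = 2*V*(V + V*(-4 + V)) (j(V) = (2*V)*(V + (-4 + V)*V) = (2*V)*(V + V*(-4 + V)) = 2*V*(V + V*(-4 + V)))
N = 657377620577 (N = (35436 + 46357)*(2*160²*(-3 + 160) - 1311) = 81793*(2*25600*157 - 1311) = 81793*(8038400 - 1311) = 81793*8037089 = 657377620577)
1/N = 1/657377620577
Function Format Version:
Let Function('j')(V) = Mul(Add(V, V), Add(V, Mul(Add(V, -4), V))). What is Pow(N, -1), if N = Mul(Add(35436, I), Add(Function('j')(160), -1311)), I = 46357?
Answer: Rational(1, 657377620577) ≈ 1.5212e-12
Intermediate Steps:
Function('j')(V) = Mul(2, V, Add(V, Mul(V, Add(-4, V)))) (Function('j')(V) = Mul(Mul(2, V), Add(V, Mul(Add(-4, V), V))) = Mul(Mul(2, V), Add(V, Mul(V, Add(-4, V)))) = Mul(2, V, Add(V, Mul(V, Add(-4, V)))))
N = 657377620577 (N = Mul(Add(35436, 46357), Add(Mul(2, Pow(160, 2), Add(-3, 160)), -1311)) = Mul(81793, Add(Mul(2, 25600, 157), -1311)) = Mul(81793, Add(8038400, -1311)) = Mul(81793, 8037089) = 657377620577)
Pow(N, -1) = Pow(657377620577, -1) = Rational(1, 657377620577)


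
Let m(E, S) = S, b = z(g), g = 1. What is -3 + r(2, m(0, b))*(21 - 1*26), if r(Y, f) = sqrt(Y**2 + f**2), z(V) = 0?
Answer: -13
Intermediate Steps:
b = 0
-3 + r(2, m(0, b))*(21 - 1*26) = -3 + sqrt(2**2 + 0**2)*(21 - 1*26) = -3 + sqrt(4 + 0)*(21 - 26) = -3 + sqrt(4)*(-5) = -3 + 2*(-5) = -3 - 10 = -13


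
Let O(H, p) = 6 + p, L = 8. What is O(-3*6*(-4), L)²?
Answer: 196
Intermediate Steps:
O(-3*6*(-4), L)² = (6 + 8)² = 14² = 196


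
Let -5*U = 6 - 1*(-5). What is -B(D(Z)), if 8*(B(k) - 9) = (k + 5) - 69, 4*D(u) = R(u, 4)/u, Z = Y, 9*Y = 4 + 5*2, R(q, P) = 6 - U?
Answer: -2609/2240 ≈ -1.1647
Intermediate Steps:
U = -11/5 (U = -(6 - 1*(-5))/5 = -(6 + 5)/5 = -⅕*11 = -11/5 ≈ -2.2000)
R(q, P) = 41/5 (R(q, P) = 6 - 1*(-11/5) = 6 + 11/5 = 41/5)
Y = 14/9 (Y = (4 + 5*2)/9 = (4 + 10)/9 = (⅑)*14 = 14/9 ≈ 1.5556)
Z = 14/9 ≈ 1.5556
D(u) = 41/(20*u) (D(u) = (41/(5*u))/4 = 41/(20*u))
B(k) = 1 + k/8 (B(k) = 9 + ((k + 5) - 69)/8 = 9 + ((5 + k) - 69)/8 = 9 + (-64 + k)/8 = 9 + (-8 + k/8) = 1 + k/8)
-B(D(Z)) = -(1 + (41/(20*(14/9)))/8) = -(1 + ((41/20)*(9/14))/8) = -(1 + (⅛)*(369/280)) = -(1 + 369/2240) = -1*2609/2240 = -2609/2240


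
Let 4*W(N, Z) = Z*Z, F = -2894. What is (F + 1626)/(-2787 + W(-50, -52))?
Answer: 1268/2111 ≈ 0.60066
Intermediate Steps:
W(N, Z) = Z²/4 (W(N, Z) = (Z*Z)/4 = Z²/4)
(F + 1626)/(-2787 + W(-50, -52)) = (-2894 + 1626)/(-2787 + (¼)*(-52)²) = -1268/(-2787 + (¼)*2704) = -1268/(-2787 + 676) = -1268/(-2111) = -1268*(-1/2111) = 1268/2111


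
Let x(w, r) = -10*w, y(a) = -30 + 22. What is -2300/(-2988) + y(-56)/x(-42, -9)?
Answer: 19627/26145 ≈ 0.75070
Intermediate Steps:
y(a) = -8
-2300/(-2988) + y(-56)/x(-42, -9) = -2300/(-2988) - 8/((-10*(-42))) = -2300*(-1/2988) - 8/420 = 575/747 - 8*1/420 = 575/747 - 2/105 = 19627/26145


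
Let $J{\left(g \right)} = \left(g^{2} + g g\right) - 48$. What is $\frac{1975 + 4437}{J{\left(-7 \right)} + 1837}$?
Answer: $\frac{6412}{1887} \approx 3.398$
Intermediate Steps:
$J{\left(g \right)} = -48 + 2 g^{2}$ ($J{\left(g \right)} = \left(g^{2} + g^{2}\right) - 48 = 2 g^{2} - 48 = -48 + 2 g^{2}$)
$\frac{1975 + 4437}{J{\left(-7 \right)} + 1837} = \frac{1975 + 4437}{\left(-48 + 2 \left(-7\right)^{2}\right) + 1837} = \frac{6412}{\left(-48 + 2 \cdot 49\right) + 1837} = \frac{6412}{\left(-48 + 98\right) + 1837} = \frac{6412}{50 + 1837} = \frac{6412}{1887}$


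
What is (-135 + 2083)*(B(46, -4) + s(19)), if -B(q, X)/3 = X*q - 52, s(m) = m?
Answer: 1416196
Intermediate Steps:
B(q, X) = 156 - 3*X*q (B(q, X) = -3*(X*q - 52) = -3*(-52 + X*q) = 156 - 3*X*q)
(-135 + 2083)*(B(46, -4) + s(19)) = (-135 + 2083)*((156 - 3*(-4)*46) + 19) = 1948*((156 + 552) + 19) = 1948*(708 + 19) = 1948*727 = 1416196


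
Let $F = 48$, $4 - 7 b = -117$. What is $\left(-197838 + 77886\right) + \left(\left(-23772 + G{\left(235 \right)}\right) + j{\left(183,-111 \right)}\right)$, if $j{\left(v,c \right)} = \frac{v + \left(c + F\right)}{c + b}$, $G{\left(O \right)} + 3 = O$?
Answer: $- \frac{11766449}{82} \approx -1.4349 \cdot 10^{5}$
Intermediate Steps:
$b = \frac{121}{7}$ ($b = \frac{4}{7} - - \frac{117}{7} = \frac{4}{7} + \frac{117}{7} = \frac{121}{7} \approx 17.286$)
$G{\left(O \right)} = -3 + O$
$j{\left(v,c \right)} = \frac{48 + c + v}{\frac{121}{7} + c}$ ($j{\left(v,c \right)} = \frac{v + \left(c + 48\right)}{c + \frac{121}{7}} = \frac{v + \left(48 + c\right)}{\frac{121}{7} + c} = \frac{48 + c + v}{\frac{121}{7} + c}$)
$\left(-197838 + 77886\right) + \left(\left(-23772 + G{\left(235 \right)}\right) + j{\left(183,-111 \right)}\right) = \left(-197838 + 77886\right) + \left(\left(-23772 + \left(-3 + 235\right)\right) + \frac{7 \left(48 - 111 + 183\right)}{121 + 7 \left(-111\right)}\right) = -119952 + \left(\left(-23772 + 232\right) + 7 \frac{1}{121 - 777} \cdot 120\right) = -119952 - \left(23540 - 7 \frac{1}{-656} \cdot 120\right) = -119952 - \left(23540 + \frac{7}{656} \cdot 120\right) = -119952 - \frac{1930385}{82} = - \frac{11766449}{82}$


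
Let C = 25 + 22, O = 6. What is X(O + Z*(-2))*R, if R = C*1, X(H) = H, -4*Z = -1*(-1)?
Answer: 611/2 ≈ 305.50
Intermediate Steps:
Z = -¼ (Z = -(-1)*(-1)/4 = -¼*1 = -¼ ≈ -0.25000)
C = 47
R = 47 (R = 47*1 = 47)
X(O + Z*(-2))*R = (6 - ¼*(-2))*47 = (6 + ½)*47 = (13/2)*47 = 611/2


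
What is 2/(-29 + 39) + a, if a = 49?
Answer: 246/5 ≈ 49.200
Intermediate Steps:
2/(-29 + 39) + a = 2/(-29 + 39) + 49 = 2/10 + 49 = (⅒)*2 + 49 = ⅕ + 49 = 246/5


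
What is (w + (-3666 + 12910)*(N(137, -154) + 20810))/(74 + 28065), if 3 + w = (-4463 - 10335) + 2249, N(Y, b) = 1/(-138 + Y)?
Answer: 192345844/28139 ≈ 6835.6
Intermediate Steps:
w = -12552 (w = -3 + ((-4463 - 10335) + 2249) = -3 + (-14798 + 2249) = -3 - 12549 = -12552)
(w + (-3666 + 12910)*(N(137, -154) + 20810))/(74 + 28065) = (-12552 + (-3666 + 12910)*(1/(-138 + 137) + 20810))/(74 + 28065) = (-12552 + 9244*(1/(-1) + 20810))/28139 = (-12552 + 9244*(-1 + 20810))*(1/28139) = (-12552 + 9244*20809)*(1/28139) = (-12552 + 192358396)*(1/28139) = 192345844*(1/28139) = 192345844/28139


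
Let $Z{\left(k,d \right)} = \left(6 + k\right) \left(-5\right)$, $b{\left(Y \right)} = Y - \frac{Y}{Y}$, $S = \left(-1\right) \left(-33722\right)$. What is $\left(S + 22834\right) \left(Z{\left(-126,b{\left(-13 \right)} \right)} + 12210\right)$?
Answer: $724482360$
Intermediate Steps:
$S = 33722$
$b{\left(Y \right)} = -1 + Y$ ($b{\left(Y \right)} = Y - 1 = -1 + Y$)
$Z{\left(k,d \right)} = -30 - 5 k$
$\left(S + 22834\right) \left(Z{\left(-126,b{\left(-13 \right)} \right)} + 12210\right) = \left(33722 + 22834\right) \left(\left(-30 - -630\right) + 12210\right) = 56556 \left(\left(-30 + 630\right) + 12210\right) = 56556 \left(600 + 12210\right) = 56556 \cdot 12810 = 724482360$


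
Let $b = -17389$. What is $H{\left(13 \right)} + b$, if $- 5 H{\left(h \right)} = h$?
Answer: $- \frac{86958}{5} \approx -17392.0$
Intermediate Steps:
$H{\left(h \right)} = - \frac{h}{5}$
$H{\left(13 \right)} + b = \left(- \frac{1}{5}\right) 13 - 17389 = - \frac{13}{5} - 17389 = - \frac{86958}{5}$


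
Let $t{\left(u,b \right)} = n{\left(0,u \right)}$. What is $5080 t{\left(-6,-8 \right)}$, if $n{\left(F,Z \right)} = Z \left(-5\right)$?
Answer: $152400$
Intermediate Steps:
$n{\left(F,Z \right)} = - 5 Z$
$t{\left(u,b \right)} = - 5 u$
$5080 t{\left(-6,-8 \right)} = 5080 \left(\left(-5\right) \left(-6\right)\right) = 5080 \cdot 30 = 152400$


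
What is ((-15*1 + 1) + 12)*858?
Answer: -1716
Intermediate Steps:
((-15*1 + 1) + 12)*858 = ((-15 + 1) + 12)*858 = (-14 + 12)*858 = -2*858 = -1716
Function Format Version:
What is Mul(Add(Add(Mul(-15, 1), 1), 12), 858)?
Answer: -1716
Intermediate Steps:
Mul(Add(Add(Mul(-15, 1), 1), 12), 858) = Mul(Add(Add(-15, 1), 12), 858) = Mul(Add(-14, 12), 858) = Mul(-2, 858) = -1716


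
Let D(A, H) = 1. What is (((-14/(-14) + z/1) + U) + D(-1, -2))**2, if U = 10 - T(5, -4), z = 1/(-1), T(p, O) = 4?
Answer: 49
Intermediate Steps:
z = -1
U = 6 (U = 10 - 1*4 = 10 - 4 = 6)
(((-14/(-14) + z/1) + U) + D(-1, -2))**2 = (((-14/(-14) - 1/1) + 6) + 1)**2 = (((-14*(-1/14) - 1*1) + 6) + 1)**2 = (((1 - 1) + 6) + 1)**2 = ((0 + 6) + 1)**2 = (6 + 1)**2 = 7**2 = 49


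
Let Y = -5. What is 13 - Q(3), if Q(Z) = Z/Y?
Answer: 68/5 ≈ 13.600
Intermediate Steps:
Q(Z) = -Z/5 (Q(Z) = Z/(-5) = Z*(-1/5) = -Z/5)
13 - Q(3) = 13 - (-1)*3/5 = 13 - 1*(-3/5) = 13 + 3/5 = 68/5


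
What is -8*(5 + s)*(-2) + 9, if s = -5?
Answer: 9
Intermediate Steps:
-8*(5 + s)*(-2) + 9 = -8*(5 - 5)*(-2) + 9 = -0*(-2) + 9 = -8*0 + 9 = 0 + 9 = 9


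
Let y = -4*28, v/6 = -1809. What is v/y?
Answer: 5427/56 ≈ 96.911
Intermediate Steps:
v = -10854 (v = 6*(-1809) = -10854)
y = -112
v/y = -10854/(-112) = -1/112*(-10854) = 5427/56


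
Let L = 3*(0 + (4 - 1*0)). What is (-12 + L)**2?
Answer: 0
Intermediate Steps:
L = 12 (L = 3*(0 + (4 + 0)) = 3*(0 + 4) = 3*4 = 12)
(-12 + L)**2 = (-12 + 12)**2 = 0**2 = 0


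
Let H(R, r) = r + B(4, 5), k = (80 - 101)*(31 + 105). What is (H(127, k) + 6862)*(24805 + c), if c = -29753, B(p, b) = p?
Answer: -19841480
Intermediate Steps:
k = -2856 (k = -21*136 = -2856)
H(R, r) = 4 + r (H(R, r) = r + 4 = 4 + r)
(H(127, k) + 6862)*(24805 + c) = ((4 - 2856) + 6862)*(24805 - 29753) = (-2852 + 6862)*(-4948) = 4010*(-4948) = -19841480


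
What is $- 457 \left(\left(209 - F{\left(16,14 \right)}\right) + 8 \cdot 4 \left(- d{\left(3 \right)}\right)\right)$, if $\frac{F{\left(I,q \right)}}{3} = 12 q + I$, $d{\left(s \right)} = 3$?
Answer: $200623$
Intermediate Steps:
$F{\left(I,q \right)} = 3 I + 36 q$ ($F{\left(I,q \right)} = 3 \left(12 q + I\right) = 3 \left(I + 12 q\right) = 3 I + 36 q$)
$- 457 \left(\left(209 - F{\left(16,14 \right)}\right) + 8 \cdot 4 \left(- d{\left(3 \right)}\right)\right) = - 457 \left(\left(209 - \left(3 \cdot 16 + 36 \cdot 14\right)\right) + 8 \cdot 4 \left(\left(-1\right) 3\right)\right) = - 457 \left(\left(209 - \left(48 + 504\right)\right) + 32 \left(-3\right)\right) = - 457 \left(\left(209 - 552\right) - 96\right) = - 457 \left(-343 - 96\right) = \left(-457\right) \left(-439\right) = 200623$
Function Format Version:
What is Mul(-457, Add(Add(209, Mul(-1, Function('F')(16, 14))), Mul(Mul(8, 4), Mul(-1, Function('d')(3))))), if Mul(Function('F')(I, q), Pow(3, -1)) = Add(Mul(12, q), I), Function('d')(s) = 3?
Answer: 200623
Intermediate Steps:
Function('F')(I, q) = Add(Mul(3, I), Mul(36, q)) (Function('F')(I, q) = Mul(3, Add(Mul(12, q), I)) = Mul(3, Add(I, Mul(12, q))) = Add(Mul(3, I), Mul(36, q)))
Mul(-457, Add(Add(209, Mul(-1, Function('F')(16, 14))), Mul(Mul(8, 4), Mul(-1, Function('d')(3))))) = Mul(-457, Add(Add(209, Mul(-1, Add(Mul(3, 16), Mul(36, 14)))), Mul(Mul(8, 4), Mul(-1, 3)))) = Mul(-457, Add(Add(209, Mul(-1, Add(48, 504))), Mul(32, -3))) = Mul(-457, Add(Add(209, Mul(-1, 552)), -96)) = Mul(-457, Add(Add(209, -552), -96)) = Mul(-457, Add(-343, -96)) = Mul(-457, -439) = 200623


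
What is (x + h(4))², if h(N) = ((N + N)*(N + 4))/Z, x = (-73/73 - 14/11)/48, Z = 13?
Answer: 1120040089/47114496 ≈ 23.773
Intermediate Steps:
x = -25/528 (x = (-73*1/73 - 14*1/11)*(1/48) = (-1 - 14/11)*(1/48) = -25/11*1/48 = -25/528 ≈ -0.047348)
h(N) = 2*N*(4 + N)/13 (h(N) = ((N + N)*(N + 4))/13 = ((2*N)*(4 + N))*(1/13) = (2*N*(4 + N))*(1/13) = 2*N*(4 + N)/13)
(x + h(4))² = (-25/528 + (2/13)*4*(4 + 4))² = (-25/528 + (2/13)*4*8)² = (-25/528 + 64/13)² = (33467/6864)² = 1120040089/47114496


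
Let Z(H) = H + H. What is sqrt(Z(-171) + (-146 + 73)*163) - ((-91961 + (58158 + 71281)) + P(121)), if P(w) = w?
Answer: -37599 + I*sqrt(12241) ≈ -37599.0 + 110.64*I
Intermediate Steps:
Z(H) = 2*H
sqrt(Z(-171) + (-146 + 73)*163) - ((-91961 + (58158 + 71281)) + P(121)) = sqrt(2*(-171) + (-146 + 73)*163) - ((-91961 + (58158 + 71281)) + 121) = sqrt(-342 - 73*163) - ((-91961 + 129439) + 121) = sqrt(-342 - 11899) - (37478 + 121) = sqrt(-12241) - 1*37599 = I*sqrt(12241) - 37599 = -37599 + I*sqrt(12241)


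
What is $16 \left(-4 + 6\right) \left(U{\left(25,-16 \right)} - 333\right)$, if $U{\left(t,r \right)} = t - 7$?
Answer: $-10080$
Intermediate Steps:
$U{\left(t,r \right)} = -7 + t$ ($U{\left(t,r \right)} = t - 7 = -7 + t$)
$16 \left(-4 + 6\right) \left(U{\left(25,-16 \right)} - 333\right) = 16 \left(-4 + 6\right) \left(\left(-7 + 25\right) - 333\right) = 16 \cdot 2 \left(18 - 333\right) = 32 \left(-315\right) = -10080$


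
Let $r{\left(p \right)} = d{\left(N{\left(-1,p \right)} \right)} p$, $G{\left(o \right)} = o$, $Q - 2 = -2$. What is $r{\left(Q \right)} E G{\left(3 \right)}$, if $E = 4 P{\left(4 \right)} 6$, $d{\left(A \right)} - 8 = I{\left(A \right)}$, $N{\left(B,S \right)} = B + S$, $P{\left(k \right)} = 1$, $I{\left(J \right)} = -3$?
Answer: $0$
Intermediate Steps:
$Q = 0$ ($Q = 2 - 2 = 0$)
$d{\left(A \right)} = 5$ ($d{\left(A \right)} = 8 - 3 = 5$)
$r{\left(p \right)} = 5 p$
$E = 24$ ($E = 4 \cdot 1 \cdot 6 = 4 \cdot 6 = 24$)
$r{\left(Q \right)} E G{\left(3 \right)} = 5 \cdot 0 \cdot 24 \cdot 3 = 0 \cdot 24 \cdot 3 = 0 \cdot 3 = 0$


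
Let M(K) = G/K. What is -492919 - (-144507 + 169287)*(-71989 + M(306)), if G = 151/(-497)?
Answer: 6457671577211/3621 ≈ 1.7834e+9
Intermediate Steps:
G = -151/497 (G = 151*(-1/497) = -151/497 ≈ -0.30382)
M(K) = -151/(497*K)
-492919 - (-144507 + 169287)*(-71989 + M(306)) = -492919 - (-144507 + 169287)*(-71989 - 151/497/306) = -492919 - 24780*(-71989 - 151/497*1/306) = -492919 - 24780*(-71989 - 151/152082) = -492919 - 24780*(-10948231249)/152082 = -492919 - 1*(-6459456436910/3621) = -492919 + 6459456436910/3621 = 6457671577211/3621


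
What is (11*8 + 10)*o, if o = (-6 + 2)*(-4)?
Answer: 1568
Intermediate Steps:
o = 16 (o = -4*(-4) = 16)
(11*8 + 10)*o = (11*8 + 10)*16 = (88 + 10)*16 = 98*16 = 1568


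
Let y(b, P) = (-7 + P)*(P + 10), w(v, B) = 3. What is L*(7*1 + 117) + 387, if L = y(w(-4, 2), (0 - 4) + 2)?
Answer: -8541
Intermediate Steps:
y(b, P) = (-7 + P)*(10 + P)
L = -72 (L = -70 + ((0 - 4) + 2)² + 3*((0 - 4) + 2) = -70 + (-4 + 2)² + 3*(-4 + 2) = -70 + (-2)² + 3*(-2) = -70 + 4 - 6 = -72)
L*(7*1 + 117) + 387 = -72*(7*1 + 117) + 387 = -72*(7 + 117) + 387 = -72*124 + 387 = -8928 + 387 = -8541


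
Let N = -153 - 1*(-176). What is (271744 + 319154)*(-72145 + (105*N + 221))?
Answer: -41072729082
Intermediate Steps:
N = 23 (N = -153 + 176 = 23)
(271744 + 319154)*(-72145 + (105*N + 221)) = (271744 + 319154)*(-72145 + (105*23 + 221)) = 590898*(-72145 + (2415 + 221)) = 590898*(-72145 + 2636) = 590898*(-69509) = -41072729082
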